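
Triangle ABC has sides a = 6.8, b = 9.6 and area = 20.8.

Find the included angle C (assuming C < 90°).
Area = ½·a·b·sin(C)  ⇒  sin(C) = 2·Area/(a·b) = 2·20.8/(6.8·9.6) = 41.6/65.28 ≈ 0.637255
C = arcsin(0.637255) ≈ 39.5874° (taking the acute solution since C < 90°)

C = 39.59°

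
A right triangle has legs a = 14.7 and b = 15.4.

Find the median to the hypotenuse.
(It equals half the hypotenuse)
Hypotenuse c = √(a² + b²) = √(216.09 + 237.16) = √453.25 ≈ 21.2897
Median to hypotenuse = c/2 ≈ 21.2897/2 ≈ 10.6448

Median = 10.64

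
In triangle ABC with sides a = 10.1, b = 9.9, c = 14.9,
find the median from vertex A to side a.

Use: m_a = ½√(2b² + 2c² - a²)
m_a = ½√(2·9.9² + 2·14.9² − 10.1²) = ½√(2·98.01 + 2·222.01 − 102.01) = ½√(196.02 + 444.02 − 102.01) = ½√538.03
√538.03 ≈ 23.1955, so m_a ≈ 11.5977

m_a = 11.6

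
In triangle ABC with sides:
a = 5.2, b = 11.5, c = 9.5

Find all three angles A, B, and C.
Law of cosines for each angle (a² = 27.04, b² = 132.25, c² = 90.25):
cos(A) = (b² + c² − a²)/(2bc) = (132.25 + 90.25 − 27.04)/(2·11.5·9.5) = 195.46/218.5 ≈ 0.894554  ⇒  A ≈ 26.5488°
cos(B) = (a² + c² − b²)/(2ac) = (27.04 + 90.25 − 132.25)/(2·5.2·9.5) = -14.96/98.8 ≈ -0.151417  ⇒  B ≈ 98.7091°
cos(C) = (a² + b² − c²)/(2ab) = (27.04 + 132.25 − 90.25)/(2·5.2·11.5) = 69.04/119.6 ≈ 0.577258  ⇒  C ≈ 54.7421°
Check: A + B + C ≈ 180°

A = 26.55°, B = 98.71°, C = 54.74°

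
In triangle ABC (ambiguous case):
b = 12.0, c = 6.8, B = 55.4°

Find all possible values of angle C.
b/sin(B) = c/sin(C)  ⇒  sin(C) = c·sin(B)/b = 6.8·sin(55.4°)/12.0
sin(55.4°) ≈ 0.823136
sin(C) ≈ 6.8·0.823136/12.0 ≈ 5.59733/12.0 ≈ 0.466444
Candidate 1: C₁ = arcsin(0.466444) ≈ 27.8037°  →  A = 180° − 55.4° − 27.8037° ≈ 96.7963° > 0, valid
Candidate 2: C₂ = 180° − C₁ ≈ 152.196°  →  A = 180° − 55.4° − 152.196° ≈ -27.5963° ≤ 0, not a valid triangle

C = 27.8° (one solution)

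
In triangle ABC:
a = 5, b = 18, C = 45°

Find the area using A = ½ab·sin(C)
A = ½·a·b·sin(C) = ½·5·18·sin(45°)
sin(45°) ≈ 0.707107
A ≈ ½·90·0.707107 = 45·0.707107 ≈ 31.8198

Area = 31.82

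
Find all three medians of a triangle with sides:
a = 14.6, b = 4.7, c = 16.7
Median formula: m_a = ½√(2b² + 2c² − a²) (and cyclically). a² = 213.16, b² = 22.09, c² = 278.89.
m_a = ½√(2·22.09 + 2·278.89 − 213.16) = ½√388.8 ≈ ½·19.718 ≈ 9.85901
m_b = ½√(2·213.16 + 2·278.89 − 22.09) = ½√962.01 ≈ ½·31.0163 ≈ 15.5081
m_c = ½√(2·213.16 + 2·22.09 − 278.89) = ½√191.61 ≈ ½·13.8423 ≈ 6.92116

m_a = 9.859, m_b = 15.51, m_c = 6.921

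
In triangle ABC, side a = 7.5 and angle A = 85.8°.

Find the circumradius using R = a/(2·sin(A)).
R = a/(2·sin(A)) = 7.5/(2·sin(85.8°))
sin(85.8°) ≈ 0.997314
R ≈ 7.5/(2·0.997314) = 7.5/1.99463 ≈ 3.7601

R = 3.76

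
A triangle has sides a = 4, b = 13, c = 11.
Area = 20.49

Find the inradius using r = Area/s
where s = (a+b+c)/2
s = (4 + 13 + 11)/2 = 28/2 = 14
r = Area/s = 20.49/14 ≈ 1.46357

r = 1.464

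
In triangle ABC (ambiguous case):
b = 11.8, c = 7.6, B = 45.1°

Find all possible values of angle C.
b/sin(B) = c/sin(C)  ⇒  sin(C) = c·sin(B)/b = 7.6·sin(45.1°)/11.8
sin(45.1°) ≈ 0.70834
sin(C) ≈ 7.6·0.70834/11.8 ≈ 5.38338/11.8 ≈ 0.456219
Candidate 1: C₁ = arcsin(0.456219) ≈ 27.1434°  →  A = 180° − 45.1° − 27.1434° ≈ 107.757° > 0, valid
Candidate 2: C₂ = 180° − C₁ ≈ 152.857°  →  A = 180° − 45.1° − 152.857° ≈ -17.9566° ≤ 0, not a valid triangle

C = 27.14° (one solution)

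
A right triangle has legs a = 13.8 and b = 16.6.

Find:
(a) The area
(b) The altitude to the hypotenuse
(a) The legs are perpendicular, so Area = ½·a·b = ½·13.8·16.6 = ½·229.08 = 114.54
(b) Hypotenuse c = √(a² + b²) = √(190.44 + 275.56) = √466 ≈ 21.587
    Area = ½·c·h_c  ⇒  h_c = 2·Area/c = 229.08/21.587 ≈ 10.6119

Area = 114.54, h_c = 10.61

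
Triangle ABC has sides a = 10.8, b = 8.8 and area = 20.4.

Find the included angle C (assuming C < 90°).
Area = ½·a·b·sin(C)  ⇒  sin(C) = 2·Area/(a·b) = 2·20.4/(10.8·8.8) = 40.8/95.04 ≈ 0.429293
C = arcsin(0.429293) ≈ 25.4227° (taking the acute solution since C < 90°)

C = 25.42°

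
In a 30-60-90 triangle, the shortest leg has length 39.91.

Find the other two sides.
In a 30-60-90 triangle the sides are in ratio 1 : √3 : 2 (short leg : long leg : hypotenuse).
Long leg = 39.91·√3 ≈ 39.91·1.73205 ≈ 69.1261
Hypotenuse = 2·39.91 = 79.82

Long leg = 39.91√3 = 69.13, Hypotenuse = 79.82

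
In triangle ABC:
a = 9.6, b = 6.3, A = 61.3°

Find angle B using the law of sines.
a/sin(A) = b/sin(B)  ⇒  sin(B) = b·sin(A)/a = 6.3·sin(61.3°)/9.6
sin(61.3°) ≈ 0.877146
sin(B) ≈ 6.3·0.877146/9.6 ≈ 5.52602/9.6 ≈ 0.575627
B = arcsin(0.575627) ≈ 35.1436°
(Since b ≤ a we need B ≤ A, so the obtuse alternative 180° − 35.1436° ≈ 144.856° is rejected.)

B = 35.14°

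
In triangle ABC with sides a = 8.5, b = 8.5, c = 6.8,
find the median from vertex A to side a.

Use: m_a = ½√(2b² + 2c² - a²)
m_a = ½√(2·8.5² + 2·6.8² − 8.5²) = ½√(2·72.25 + 2·46.24 − 72.25) = ½√(144.5 + 92.48 − 72.25) = ½√164.73
√164.73 ≈ 12.8347, so m_a ≈ 6.41736

m_a = 6.417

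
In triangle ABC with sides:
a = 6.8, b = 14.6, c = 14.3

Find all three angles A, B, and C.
Law of cosines for each angle (a² = 46.24, b² = 213.16, c² = 204.49):
cos(A) = (b² + c² − a²)/(2bc) = (213.16 + 204.49 − 46.24)/(2·14.6·14.3) = 371.41/417.56 ≈ 0.889477  ⇒  A ≈ 27.1924°
cos(B) = (a² + c² − b²)/(2ac) = (46.24 + 204.49 − 213.16)/(2·6.8·14.3) = 37.57/194.48 ≈ 0.193182  ⇒  B ≈ 78.8615°
cos(C) = (a² + b² − c²)/(2ab) = (46.24 + 213.16 − 204.49)/(2·6.8·14.6) = 54.91/198.56 ≈ 0.276541  ⇒  C ≈ 73.9461°
Check: A + B + C ≈ 180°

A = 27.19°, B = 78.86°, C = 73.95°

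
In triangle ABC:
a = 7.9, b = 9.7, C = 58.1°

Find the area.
Two sides and the included angle (SAS): A = ½·a·b·sin(C) = ½·7.9·9.7·sin(58.1°)
sin(58.1°) ≈ 0.848972
A ≈ ½·76.63·0.848972 = 38.315·0.848972 ≈ 32.5284

Area = 32.53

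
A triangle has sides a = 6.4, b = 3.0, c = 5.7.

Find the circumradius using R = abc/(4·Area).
First find the area with Heron's formula.
s = (6.4 + 3.0 + 5.7)/2 = 7.55
Area = √(s(s−a)(s−b)(s−c)) = √(7.55·1.15·4.55·1.85) ≈ √73.0849 ≈ 8.54897
abc = 6.4·3.0·5.7 = 109.44
R = abc/(4·Area) ≈ 109.44/(4·8.54897) = 109.44/34.1959 ≈ 3.20038

R = 3.2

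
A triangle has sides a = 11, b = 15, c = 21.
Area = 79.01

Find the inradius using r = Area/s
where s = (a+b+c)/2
s = (11 + 15 + 21)/2 = 47/2 = 23.5
r = Area/s = 79.01/23.5 ≈ 3.36213

r = 3.362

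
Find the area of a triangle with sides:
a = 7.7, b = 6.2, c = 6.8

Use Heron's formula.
s = (7.7 + 6.2 + 6.8)/2 = 20.7/2 = 10.35
s − a = 2.65, s − b = 4.15, s − c = 3.55
s(s−a)(s−b)(s−c) = 10.35·2.65·4.15·3.55 ≈ 404.076
Area = √404.076 ≈ 20.1016

Area = 20.1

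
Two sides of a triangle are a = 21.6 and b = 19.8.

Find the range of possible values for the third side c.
Triangle inequality: |a − b| < c < a + b
|a − b| = |21.6 − 19.8| = 1.8
a + b = 21.6 + 19.8 = 41.4

1.8 < c < 41.4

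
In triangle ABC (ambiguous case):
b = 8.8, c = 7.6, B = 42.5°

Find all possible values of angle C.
b/sin(B) = c/sin(C)  ⇒  sin(C) = c·sin(B)/b = 7.6·sin(42.5°)/8.8
sin(42.5°) ≈ 0.67559
sin(C) ≈ 7.6·0.67559/8.8 ≈ 5.13449/8.8 ≈ 0.583464
Candidate 1: C₁ = arcsin(0.583464) ≈ 35.6946°  →  A = 180° − 42.5° − 35.6946° ≈ 101.805° > 0, valid
Candidate 2: C₂ = 180° − C₁ ≈ 144.305°  →  A = 180° − 42.5° − 144.305° ≈ -6.8054° ≤ 0, not a valid triangle

C = 35.69° (one solution)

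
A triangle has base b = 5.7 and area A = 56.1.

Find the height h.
A = ½·b·h  ⇒  h = 2A/b = 2·56.1/5.7 = 112.2/5.7 ≈ 19.6842

h = 19.68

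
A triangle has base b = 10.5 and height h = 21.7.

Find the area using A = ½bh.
A = ½·b·h = ½·10.5·21.7 = ½·227.85 = 113.925

Area = 113.925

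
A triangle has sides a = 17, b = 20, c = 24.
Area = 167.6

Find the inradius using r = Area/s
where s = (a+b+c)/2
s = (17 + 20 + 24)/2 = 61/2 = 30.5
r = Area/s = 167.6/30.5 ≈ 5.49508

r = 5.495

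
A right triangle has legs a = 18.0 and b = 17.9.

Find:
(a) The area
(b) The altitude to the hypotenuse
(a) The legs are perpendicular, so Area = ½·a·b = ½·18.0·17.9 = ½·322.2 = 161.1
(b) Hypotenuse c = √(a² + b²) = √(324 + 320.41) = √644.41 ≈ 25.3852
    Area = ½·c·h_c  ⇒  h_c = 2·Area/c = 322.2/25.3852 ≈ 12.6924

Area = 161.1, h_c = 12.69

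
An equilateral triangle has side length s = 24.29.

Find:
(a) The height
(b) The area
(a) The height splits the triangle into two 30-60-90 halves: h = s·√3/2 = 24.29·1.73205/2 ≈ 42.0715/2 ≈ 21.0358
(b) Area = (√3/4)·s² = (√3/4)·24.29² = (√3/4)·590.0041 ≈ 0.433013·590.0041 ≈ 255.479

Height = 21.04, Area = 255.5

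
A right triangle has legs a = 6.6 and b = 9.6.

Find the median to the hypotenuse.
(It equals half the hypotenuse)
Hypotenuse c = √(a² + b²) = √(43.56 + 92.16) = √135.72 ≈ 11.6499
Median to hypotenuse = c/2 ≈ 11.6499/2 ≈ 5.82495

Median = 5.825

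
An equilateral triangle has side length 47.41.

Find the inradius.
r = Area/s with s the semi-perimeter.
Area = (√3/4)·47.41² = (√3/4)·2247.7081 ≈ 0.433013·2247.7081 ≈ 973.286
s = 3·47.41/2 = 71.115
r ≈ 973.286/71.115 ≈ 13.6861
(Equivalently r = side/(2√3) = 47.41/3.4641 ≈ 13.6861.)

r = 13.69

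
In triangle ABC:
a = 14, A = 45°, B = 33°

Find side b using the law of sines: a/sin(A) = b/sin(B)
a/sin(A) = b/sin(B)  ⇒  b = a·sin(B)/sin(A) = 14·sin(33°)/sin(45°)
sin(33°) ≈ 0.544639, sin(45°) ≈ 0.707107
b ≈ 14·0.544639/0.707107 ≈ 7.62495/0.707107 ≈ 10.7833

b = 10.78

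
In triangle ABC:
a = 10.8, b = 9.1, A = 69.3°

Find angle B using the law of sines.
a/sin(A) = b/sin(B)  ⇒  sin(B) = b·sin(A)/a = 9.1·sin(69.3°)/10.8
sin(69.3°) ≈ 0.935444
sin(B) ≈ 9.1·0.935444/10.8 ≈ 8.51254/10.8 ≈ 0.788198
B = arcsin(0.788198) ≈ 52.0174°
(Since b ≤ a we need B ≤ A, so the obtuse alternative 180° − 52.0174° ≈ 127.983° is rejected.)

B = 52.02°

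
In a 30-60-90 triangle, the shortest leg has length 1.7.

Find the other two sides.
In a 30-60-90 triangle the sides are in ratio 1 : √3 : 2 (short leg : long leg : hypotenuse).
Long leg = 1.7·√3 ≈ 1.7·1.73205 ≈ 2.94449
Hypotenuse = 2·1.7 = 3.4

Long leg = 1.7√3 = 2.944, Hypotenuse = 3.4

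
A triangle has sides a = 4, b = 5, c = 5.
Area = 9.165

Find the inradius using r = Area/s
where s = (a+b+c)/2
s = (4 + 5 + 5)/2 = 14/2 = 7
r = Area/s = 9.165/7 ≈ 1.30929

r = 1.309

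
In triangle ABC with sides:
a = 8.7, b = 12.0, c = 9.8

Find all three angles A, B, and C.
Law of cosines for each angle (a² = 75.69, b² = 144, c² = 96.04):
cos(A) = (b² + c² − a²)/(2bc) = (144 + 96.04 − 75.69)/(2·12.0·9.8) = 164.35/235.2 ≈ 0.698767  ⇒  A ≈ 45.6718°
cos(B) = (a² + c² − b²)/(2ac) = (75.69 + 96.04 − 144)/(2·8.7·9.8) = 27.73/170.52 ≈ 0.16262  ⇒  B ≈ 80.641°
cos(C) = (a² + b² − c²)/(2ab) = (75.69 + 144 − 96.04)/(2·8.7·12.0) = 123.65/208.8 ≈ 0.592193  ⇒  C ≈ 53.6872°
Check: A + B + C ≈ 180°

A = 45.67°, B = 80.64°, C = 53.69°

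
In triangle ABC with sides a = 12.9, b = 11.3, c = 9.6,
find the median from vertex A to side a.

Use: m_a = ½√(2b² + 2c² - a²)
m_a = ½√(2·11.3² + 2·9.6² − 12.9²) = ½√(2·127.69 + 2·92.16 − 166.41) = ½√(255.38 + 184.32 − 166.41) = ½√273.29
√273.29 ≈ 16.5315, so m_a ≈ 8.26574

m_a = 8.266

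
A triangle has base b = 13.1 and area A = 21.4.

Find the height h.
A = ½·b·h  ⇒  h = 2A/b = 2·21.4/13.1 = 42.8/13.1 ≈ 3.26718

h = 3.267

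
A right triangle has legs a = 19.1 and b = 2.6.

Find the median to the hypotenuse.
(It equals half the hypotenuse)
Hypotenuse c = √(a² + b²) = √(364.81 + 6.76) = √371.57 ≈ 19.2762
Median to hypotenuse = c/2 ≈ 19.2762/2 ≈ 9.63808

Median = 9.638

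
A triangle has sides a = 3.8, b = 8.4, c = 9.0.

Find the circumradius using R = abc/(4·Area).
First find the area with Heron's formula.
s = (3.8 + 8.4 + 9.0)/2 = 10.6
Area = √(s(s−a)(s−b)(s−c)) = √(10.6·6.8·2.2·1.6) ≈ √253.722 ≈ 15.9286
abc = 3.8·8.4·9.0 = 287.28
R = abc/(4·Area) ≈ 287.28/(4·15.9286) = 287.28/63.7146 ≈ 4.50886

R = 4.509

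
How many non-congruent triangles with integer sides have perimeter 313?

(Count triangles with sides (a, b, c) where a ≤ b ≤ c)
Let a ≤ b ≤ c with a + b + c = 313. The only binding inequality is a + b > c, i.e. 313 − c > c, so c < 313/2; and c ≥ 313/3 since c is the largest side.
So 105 ≤ c ≤ 156. For each c, b runs from ⌈(313 − c)/2⌉ up to c (then a = 313 − b − c satisfies 1 ≤ a ≤ b automatically), giving c − ⌈(313 − c)/2⌉ + 1 choices.
Summing over c: 2 + 3 + 5 + 6 + … + 77 + 78  (52 terms, c = 105, …, 156) = 2080
Check (closed form: nearest integer to p²/48 for even p, (p+3)²/48 for odd p): (313+3)²/48 = 316²/48 = 99856/48 ≈ 2080.33 → 2080

2080 triangles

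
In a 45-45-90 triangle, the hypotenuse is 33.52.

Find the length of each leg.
In a 45-45-90 triangle hypotenuse = leg·√2, so leg = hypotenuse/√2.
Leg = 33.52/√2 ≈ 33.52/1.41421 ≈ 23.7022

Each leg = 23.7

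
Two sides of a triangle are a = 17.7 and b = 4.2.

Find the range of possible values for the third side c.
Triangle inequality: |a − b| < c < a + b
|a − b| = |17.7 − 4.2| = 13.5
a + b = 17.7 + 4.2 = 21.9

13.5 < c < 21.9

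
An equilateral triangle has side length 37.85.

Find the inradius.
r = Area/s with s the semi-perimeter.
Area = (√3/4)·37.85² = (√3/4)·1432.6225 ≈ 0.433013·1432.6225 ≈ 620.344
s = 3·37.85/2 = 56.775
r ≈ 620.344/56.775 ≈ 10.9264
(Equivalently r = side/(2√3) = 37.85/3.4641 ≈ 10.9264.)

r = 10.93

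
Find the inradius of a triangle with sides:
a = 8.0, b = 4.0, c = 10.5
r = Area/s where s is the semi-perimeter.
s = (8.0 + 4.0 + 10.5)/2 = 22.5/2 = 11.25
Area = √(s(s−a)(s−b)(s−c)) = √(11.25·3.25·7.25·0.75) ≈ √198.809 ≈ 14.1
r ≈ 14.1/11.25 ≈ 1.25333

r = 1.253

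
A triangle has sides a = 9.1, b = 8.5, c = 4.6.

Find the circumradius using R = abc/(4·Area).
First find the area with Heron's formula.
s = (9.1 + 8.5 + 4.6)/2 = 11.1
Area = √(s(s−a)(s−b)(s−c)) = √(11.1·2·2.6·6.5) ≈ √375.18 ≈ 19.3696
abc = 9.1·8.5·4.6 = 355.81
R = abc/(4·Area) ≈ 355.81/(4·19.3696) = 355.81/77.4783 ≈ 4.59239

R = 4.592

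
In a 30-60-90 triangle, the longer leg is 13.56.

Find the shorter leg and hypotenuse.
In a 30-60-90 triangle the sides are in ratio 1 : √3 : 2, so short leg = long leg/√3 and hypotenuse = 2·(short leg).
Short leg = 13.56/√3 ≈ 13.56/1.73205 ≈ 7.82887
Hypotenuse = 2·7.82887 ≈ 15.6577

Short leg = 7.829, Hypotenuse = 15.66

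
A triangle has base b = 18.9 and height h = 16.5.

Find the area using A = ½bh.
A = ½·b·h = ½·18.9·16.5 = ½·311.85 = 155.925

Area = 155.925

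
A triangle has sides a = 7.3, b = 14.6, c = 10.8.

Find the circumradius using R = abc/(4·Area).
First find the area with Heron's formula.
s = (7.3 + 14.6 + 10.8)/2 = 16.35
Area = √(s(s−a)(s−b)(s−c)) = √(16.35·9.05·1.75·5.55) ≈ √1437.13 ≈ 37.9096
abc = 7.3·14.6·10.8 = 1151.064
R = abc/(4·Area) ≈ 1151.064/(4·37.9096) = 1151.064/151.638 ≈ 7.59086

R = 7.591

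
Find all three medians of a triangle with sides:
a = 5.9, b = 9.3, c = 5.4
Median formula: m_a = ½√(2b² + 2c² − a²) (and cyclically). a² = 34.81, b² = 86.49, c² = 29.16.
m_a = ½√(2·86.49 + 2·29.16 − 34.81) = ½√196.49 ≈ ½·14.0175 ≈ 7.00874
m_b = ½√(2·34.81 + 2·29.16 − 86.49) = ½√41.45 ≈ ½·6.43817 ≈ 3.21908
m_c = ½√(2·34.81 + 2·86.49 − 29.16) = ½√213.44 ≈ ½·14.6096 ≈ 7.30479

m_a = 7.009, m_b = 3.219, m_c = 7.305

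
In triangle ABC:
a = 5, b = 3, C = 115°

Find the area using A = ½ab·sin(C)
A = ½·a·b·sin(C) = ½·5·3·sin(115°)
sin(115°) ≈ 0.906308
A ≈ ½·15·0.906308 = 7.5·0.906308 ≈ 6.79731

Area = 6.797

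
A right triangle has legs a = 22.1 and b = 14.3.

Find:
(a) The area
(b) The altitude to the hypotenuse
(a) The legs are perpendicular, so Area = ½·a·b = ½·22.1·14.3 = ½·316.03 = 158.015
(b) Hypotenuse c = √(a² + b²) = √(488.41 + 204.49) = √692.9 ≈ 26.323
    Area = ½·c·h_c  ⇒  h_c = 2·Area/c = 316.03/26.323 ≈ 12.0059

Area = 158.015, h_c = 12.01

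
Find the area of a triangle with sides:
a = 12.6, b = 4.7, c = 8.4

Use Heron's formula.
s = (12.6 + 4.7 + 8.4)/2 = 25.7/2 = 12.85
s − a = 0.25, s − b = 8.15, s − c = 4.45
s(s−a)(s−b)(s−c) = 12.85·0.25·8.15·4.45 ≈ 116.509
Area = √116.509 ≈ 10.7939

Area = 10.79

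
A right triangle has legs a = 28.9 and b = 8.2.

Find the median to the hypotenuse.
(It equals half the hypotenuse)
Hypotenuse c = √(a² + b²) = √(835.21 + 67.24) = √902.45 ≈ 30.0408
Median to hypotenuse = c/2 ≈ 30.0408/2 ≈ 15.0204

Median = 15.02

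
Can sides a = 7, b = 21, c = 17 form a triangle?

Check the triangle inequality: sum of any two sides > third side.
a + b vs c: 7 + 21 = 28 > 17  ✓
a + c vs b: 7 + 17 = 24 > 21  ✓
b + c vs a: 21 + 17 = 38 > 7  ✓

Yes, triangle inequality satisfied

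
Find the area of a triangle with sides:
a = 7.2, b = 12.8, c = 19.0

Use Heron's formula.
s = (7.2 + 12.8 + 19.0)/2 = 39/2 = 19.5
s − a = 12.3, s − b = 6.7, s − c = 0.5
s(s−a)(s−b)(s−c) = 19.5·12.3·6.7·0.5 ≈ 803.497
Area = √803.497 ≈ 28.346

Area = 28.35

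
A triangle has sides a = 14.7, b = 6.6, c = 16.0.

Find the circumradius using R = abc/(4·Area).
First find the area with Heron's formula.
s = (14.7 + 6.6 + 16.0)/2 = 18.65
Area = √(s(s−a)(s−b)(s−c)) = √(18.65·3.95·12.05·2.65) ≈ √2352.39 ≈ 48.5014
abc = 14.7·6.6·16.0 = 1552.32
R = abc/(4·Area) ≈ 1552.32/(4·48.5014) = 1552.32/194.006 ≈ 8.00142

R = 8.001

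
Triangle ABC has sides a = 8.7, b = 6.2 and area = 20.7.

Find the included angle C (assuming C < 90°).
Area = ½·a·b·sin(C)  ⇒  sin(C) = 2·Area/(a·b) = 2·20.7/(8.7·6.2) = 41.4/53.94 ≈ 0.767519
C = arcsin(0.767519) ≈ 50.1317° (taking the acute solution since C < 90°)

C = 50.13°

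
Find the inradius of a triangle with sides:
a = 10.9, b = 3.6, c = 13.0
r = Area/s where s is the semi-perimeter.
s = (10.9 + 3.6 + 13.0)/2 = 27.5/2 = 13.75
Area = √(s(s−a)(s−b)(s−c)) = √(13.75·2.85·10.15·0.75) ≈ √298.315 ≈ 17.2718
r ≈ 17.2718/13.75 ≈ 1.25613

r = 1.256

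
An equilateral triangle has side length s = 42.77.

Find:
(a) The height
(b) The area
(a) The height splits the triangle into two 30-60-90 halves: h = s·√3/2 = 42.77·1.73205/2 ≈ 74.0798/2 ≈ 37.0399
(b) Area = (√3/4)·s² = (√3/4)·42.77² = (√3/4)·1829.2729 ≈ 0.433013·1829.2729 ≈ 792.098

Height = 37.04, Area = 792.1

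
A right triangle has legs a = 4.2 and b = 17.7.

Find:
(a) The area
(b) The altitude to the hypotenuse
(a) The legs are perpendicular, so Area = ½·a·b = ½·4.2·17.7 = ½·74.34 = 37.17
(b) Hypotenuse c = √(a² + b²) = √(17.64 + 313.29) = √330.93 ≈ 18.1915
    Area = ½·c·h_c  ⇒  h_c = 2·Area/c = 74.34/18.1915 ≈ 4.08653

Area = 37.17, h_c = 4.087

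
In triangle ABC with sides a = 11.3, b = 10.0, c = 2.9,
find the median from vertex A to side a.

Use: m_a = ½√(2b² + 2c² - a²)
m_a = ½√(2·10.0² + 2·2.9² − 11.3²) = ½√(2·100 + 2·8.41 − 127.69) = ½√(200 + 16.82 − 127.69) = ½√89.13
√89.13 ≈ 9.44087, so m_a ≈ 4.72043

m_a = 4.72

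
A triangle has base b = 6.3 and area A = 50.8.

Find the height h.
A = ½·b·h  ⇒  h = 2A/b = 2·50.8/6.3 = 101.6/6.3 ≈ 16.127

h = 16.13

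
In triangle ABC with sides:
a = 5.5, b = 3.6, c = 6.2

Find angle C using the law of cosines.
c² = a² + b² − 2ab·cos(C)  ⇒  cos(C) = (a² + b² − c²)/(2ab)
cos(C) = (5.5² + 3.6² − 6.2²)/(2·5.5·3.6) = (30.25 + 12.96 − 38.44)/39.6 = 4.77/39.6 ≈ 0.120455
C = arccos(0.120455) ≈ 83.0817°

C = 83.08°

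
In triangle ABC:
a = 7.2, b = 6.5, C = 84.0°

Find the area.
Two sides and the included angle (SAS): A = ½·a·b·sin(C) = ½·7.2·6.5·sin(84.0°)
sin(84.0°) ≈ 0.994522
A ≈ ½·46.8·0.994522 = 23.4·0.994522 ≈ 23.2718

Area = 23.27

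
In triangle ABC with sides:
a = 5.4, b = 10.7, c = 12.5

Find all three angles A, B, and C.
Law of cosines for each angle (a² = 29.16, b² = 114.49, c² = 156.25):
cos(A) = (b² + c² − a²)/(2bc) = (114.49 + 156.25 − 29.16)/(2·10.7·12.5) = 241.58/267.5 ≈ 0.903103  ⇒  A ≈ 25.431°
cos(B) = (a² + c² − b²)/(2ac) = (29.16 + 156.25 − 114.49)/(2·5.4·12.5) = 70.92/135 ≈ 0.525333  ⇒  B ≈ 58.3093°
cos(C) = (a² + b² − c²)/(2ab) = (29.16 + 114.49 − 156.25)/(2·5.4·10.7) = -12.6/115.56 ≈ -0.109034  ⇒  C ≈ 96.2596°
Check: A + B + C ≈ 180°

A = 25.43°, B = 58.31°, C = 96.26°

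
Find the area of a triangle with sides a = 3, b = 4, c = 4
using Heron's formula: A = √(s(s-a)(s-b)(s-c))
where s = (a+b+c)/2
s = (3 + 4 + 4)/2 = 11/2 = 5.5
s − a = 2.5, s − b = 1.5, s − c = 1.5
s(s−a)(s−b)(s−c) = 5.5·2.5·1.5·1.5 = 30.9375
Area = √30.9375 ≈ 5.56215

s = 5.5, Area = 5.562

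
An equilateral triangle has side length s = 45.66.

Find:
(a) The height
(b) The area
(a) The height splits the triangle into two 30-60-90 halves: h = s·√3/2 = 45.66·1.73205/2 ≈ 79.0854/2 ≈ 39.5427
(b) Area = (√3/4)·s² = (√3/4)·45.66² = (√3/4)·2084.8356 ≈ 0.433013·2084.8356 ≈ 902.76

Height = 39.54, Area = 902.8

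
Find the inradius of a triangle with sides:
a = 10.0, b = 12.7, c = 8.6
r = Area/s where s is the semi-perimeter.
s = (10.0 + 12.7 + 8.6)/2 = 31.3/2 = 15.65
Area = √(s(s−a)(s−b)(s−c)) = √(15.65·5.65·2.95·7.05) ≈ √1838.97 ≈ 42.8832
r ≈ 42.8832/15.65 ≈ 2.74014

r = 2.74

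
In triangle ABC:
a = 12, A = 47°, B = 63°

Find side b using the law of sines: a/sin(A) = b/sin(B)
a/sin(A) = b/sin(B)  ⇒  b = a·sin(B)/sin(A) = 12·sin(63°)/sin(47°)
sin(63°) ≈ 0.891007, sin(47°) ≈ 0.731354
b ≈ 12·0.891007/0.731354 ≈ 10.6921/0.731354 ≈ 14.6196

b = 14.62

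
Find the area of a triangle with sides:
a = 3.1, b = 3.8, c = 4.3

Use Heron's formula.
s = (3.1 + 3.8 + 4.3)/2 = 11.2/2 = 5.6
s − a = 2.5, s − b = 1.8, s − c = 1.3
s(s−a)(s−b)(s−c) = 5.6·2.5·1.8·1.3 ≈ 32.76
Area = √32.76 ≈ 5.72364

Area = 5.724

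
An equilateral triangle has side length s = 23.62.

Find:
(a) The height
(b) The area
(a) The height splits the triangle into two 30-60-90 halves: h = s·√3/2 = 23.62·1.73205/2 ≈ 40.911/2 ≈ 20.4555
(b) Area = (√3/4)·s² = (√3/4)·23.62² = (√3/4)·557.9044 ≈ 0.433013·557.9044 ≈ 241.58

Height = 20.46, Area = 241.6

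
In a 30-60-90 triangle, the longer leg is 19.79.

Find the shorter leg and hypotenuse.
In a 30-60-90 triangle the sides are in ratio 1 : √3 : 2, so short leg = long leg/√3 and hypotenuse = 2·(short leg).
Short leg = 19.79/√3 ≈ 19.79/1.73205 ≈ 11.4258
Hypotenuse = 2·11.4258 ≈ 22.8515

Short leg = 11.43, Hypotenuse = 22.85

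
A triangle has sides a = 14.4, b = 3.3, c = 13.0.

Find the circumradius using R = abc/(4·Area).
First find the area with Heron's formula.
s = (14.4 + 3.3 + 13.0)/2 = 15.35
Area = √(s(s−a)(s−b)(s−c)) = √(15.35·0.95·12.05·2.35) ≈ √412.94 ≈ 20.3209
abc = 14.4·3.3·13.0 = 617.76
R = abc/(4·Area) ≈ 617.76/(4·20.3209) = 617.76/81.2837 ≈ 7.60005

R = 7.6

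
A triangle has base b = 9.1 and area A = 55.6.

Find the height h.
A = ½·b·h  ⇒  h = 2A/b = 2·55.6/9.1 = 111.2/9.1 ≈ 12.2198

h = 12.22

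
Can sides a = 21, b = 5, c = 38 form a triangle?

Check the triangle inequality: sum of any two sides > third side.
a + b vs c: 21 + 5 = 26 ≤ 38  ✗
a + c vs b: 21 + 38 = 59 > 5  ✓
b + c vs a: 5 + 38 = 43 > 21  ✓

No: 21 + 5 = 26 is not > 38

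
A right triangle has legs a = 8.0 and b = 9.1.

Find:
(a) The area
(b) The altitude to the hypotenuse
(a) The legs are perpendicular, so Area = ½·a·b = ½·8.0·9.1 = ½·72.8 = 36.4
(b) Hypotenuse c = √(a² + b²) = √(64 + 82.81) = √146.81 ≈ 12.1165
    Area = ½·c·h_c  ⇒  h_c = 2·Area/c = 72.8/12.1165 ≈ 6.00833

Area = 36.4, h_c = 6.008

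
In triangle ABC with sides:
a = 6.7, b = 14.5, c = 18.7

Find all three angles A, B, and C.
Law of cosines for each angle (a² = 44.89, b² = 210.25, c² = 349.69):
cos(A) = (b² + c² − a²)/(2bc) = (210.25 + 349.69 − 44.89)/(2·14.5·18.7) = 515.05/542.3 ≈ 0.949751  ⇒  A ≈ 18.2405°
cos(B) = (a² + c² − b²)/(2ac) = (44.89 + 349.69 − 210.25)/(2·6.7·18.7) = 184.33/250.58 ≈ 0.735613  ⇒  B ≈ 42.6409°
cos(C) = (a² + b² − c²)/(2ab) = (44.89 + 210.25 − 349.69)/(2·6.7·14.5) = -94.55/194.3 ≈ -0.486619  ⇒  C ≈ 119.119°
Check: A + B + C ≈ 180°

A = 18.24°, B = 42.64°, C = 119.1°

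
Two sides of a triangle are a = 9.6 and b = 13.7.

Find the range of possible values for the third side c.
Triangle inequality: |a − b| < c < a + b
|a − b| = |9.6 − 13.7| = 4.1
a + b = 9.6 + 13.7 = 23.3

4.1 < c < 23.3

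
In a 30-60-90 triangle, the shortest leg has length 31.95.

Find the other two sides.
In a 30-60-90 triangle the sides are in ratio 1 : √3 : 2 (short leg : long leg : hypotenuse).
Long leg = 31.95·√3 ≈ 31.95·1.73205 ≈ 55.339
Hypotenuse = 2·31.95 = 63.9

Long leg = 31.95√3 = 55.34, Hypotenuse = 63.9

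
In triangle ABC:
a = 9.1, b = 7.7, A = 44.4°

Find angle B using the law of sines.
a/sin(A) = b/sin(B)  ⇒  sin(B) = b·sin(A)/a = 7.7·sin(44.4°)/9.1
sin(44.4°) ≈ 0.699663
sin(B) ≈ 7.7·0.699663/9.1 ≈ 5.38741/9.1 ≈ 0.592023
B = arcsin(0.592023) ≈ 36.3007°
(Since b ≤ a we need B ≤ A, so the obtuse alternative 180° − 36.3007° ≈ 143.699° is rejected.)

B = 36.3°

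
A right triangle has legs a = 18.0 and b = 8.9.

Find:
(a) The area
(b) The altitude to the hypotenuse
(a) The legs are perpendicular, so Area = ½·a·b = ½·18.0·8.9 = ½·160.2 = 80.1
(b) Hypotenuse c = √(a² + b²) = √(324 + 79.21) = √403.21 ≈ 20.0801
    Area = ½·c·h_c  ⇒  h_c = 2·Area/c = 160.2/20.0801 ≈ 7.97805

Area = 80.1, h_c = 7.978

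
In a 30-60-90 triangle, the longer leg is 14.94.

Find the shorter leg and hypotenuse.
In a 30-60-90 triangle the sides are in ratio 1 : √3 : 2, so short leg = long leg/√3 and hypotenuse = 2·(short leg).
Short leg = 14.94/√3 ≈ 14.94/1.73205 ≈ 8.62561
Hypotenuse = 2·8.62561 ≈ 17.2512

Short leg = 8.626, Hypotenuse = 17.25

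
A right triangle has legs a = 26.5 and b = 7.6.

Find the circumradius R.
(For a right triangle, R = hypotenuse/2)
Hypotenuse c = √(a² + b²) = √(702.25 + 57.76) = √760.01 ≈ 27.5683
R = c/2 ≈ 27.5683/2 ≈ 13.7841

R = 13.78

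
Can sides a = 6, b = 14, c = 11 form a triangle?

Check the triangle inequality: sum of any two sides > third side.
a + b vs c: 6 + 14 = 20 > 11  ✓
a + c vs b: 6 + 11 = 17 > 14  ✓
b + c vs a: 14 + 11 = 25 > 6  ✓

Yes, triangle inequality satisfied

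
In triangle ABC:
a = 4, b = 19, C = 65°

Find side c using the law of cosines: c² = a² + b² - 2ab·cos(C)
c² = 4² + 19² − 2·4·19·cos(65°)
cos(65°) ≈ 0.422618
c² ≈ 16 + 361 − 152·(0.422618) ≈ 377 − 64.238 ≈ 312.762
c ≈ √312.762 ≈ 17.6851

c = 17.69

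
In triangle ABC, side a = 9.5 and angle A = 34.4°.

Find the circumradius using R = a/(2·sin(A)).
R = a/(2·sin(A)) = 9.5/(2·sin(34.4°))
sin(34.4°) ≈ 0.564967
R ≈ 9.5/(2·0.564967) = 9.5/1.12993 ≈ 8.40757

R = 8.408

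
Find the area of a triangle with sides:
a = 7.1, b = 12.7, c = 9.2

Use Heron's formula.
s = (7.1 + 12.7 + 9.2)/2 = 29/2 = 14.5
s − a = 7.4, s − b = 1.8, s − c = 5.3
s(s−a)(s−b)(s−c) = 14.5·7.4·1.8·5.3 ≈ 1023.64
Area = √1023.64 ≈ 31.9944

Area = 31.99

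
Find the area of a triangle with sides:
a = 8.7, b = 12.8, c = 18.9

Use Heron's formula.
s = (8.7 + 12.8 + 18.9)/2 = 40.4/2 = 20.2
s − a = 11.5, s − b = 7.4, s − c = 1.3
s(s−a)(s−b)(s−c) = 20.2·11.5·7.4·1.3 ≈ 2234.73
Area = √2234.73 ≈ 47.2729

Area = 47.27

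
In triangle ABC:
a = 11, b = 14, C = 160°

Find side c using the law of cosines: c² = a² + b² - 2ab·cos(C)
c² = 11² + 14² − 2·11·14·cos(160°)
cos(160°) ≈ -0.939693
c² ≈ 121 + 196 − 308·(-0.939693) ≈ 317 + 289.425 ≈ 606.425
c ≈ √606.425 ≈ 24.6257

c = 24.63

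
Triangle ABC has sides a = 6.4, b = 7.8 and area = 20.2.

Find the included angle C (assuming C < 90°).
Area = ½·a·b·sin(C)  ⇒  sin(C) = 2·Area/(a·b) = 2·20.2/(6.4·7.8) = 40.4/49.92 ≈ 0.809295
C = arcsin(0.809295) ≈ 54.0271° (taking the acute solution since C < 90°)

C = 54.03°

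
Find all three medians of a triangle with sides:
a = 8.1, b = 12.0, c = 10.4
Median formula: m_a = ½√(2b² + 2c² − a²) (and cyclically). a² = 65.61, b² = 144, c² = 108.16.
m_a = ½√(2·144 + 2·108.16 − 65.61) = ½√438.71 ≈ ½·20.9454 ≈ 10.4727
m_b = ½√(2·65.61 + 2·108.16 − 144) = ½√203.54 ≈ ½·14.2667 ≈ 7.13337
m_c = ½√(2·65.61 + 2·144 − 108.16) = ½√311.06 ≈ ½·17.6369 ≈ 8.81845

m_a = 10.47, m_b = 7.133, m_c = 8.818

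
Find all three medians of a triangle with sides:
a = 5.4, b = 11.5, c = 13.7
Median formula: m_a = ½√(2b² + 2c² − a²) (and cyclically). a² = 29.16, b² = 132.25, c² = 187.69.
m_a = ½√(2·132.25 + 2·187.69 − 29.16) = ½√610.72 ≈ ½·24.7127 ≈ 12.3564
m_b = ½√(2·29.16 + 2·187.69 − 132.25) = ½√301.45 ≈ ½·17.3623 ≈ 8.68116
m_c = ½√(2·29.16 + 2·132.25 − 187.69) = ½√135.13 ≈ ½·11.6245 ≈ 5.81227

m_a = 12.36, m_b = 8.681, m_c = 5.812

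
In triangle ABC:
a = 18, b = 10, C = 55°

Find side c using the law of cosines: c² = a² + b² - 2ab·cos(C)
c² = 18² + 10² − 2·18·10·cos(55°)
cos(55°) ≈ 0.573576
c² ≈ 324 + 100 − 360·(0.573576) ≈ 424 − 206.488 ≈ 217.512
c ≈ √217.512 ≈ 14.7483

c = 14.75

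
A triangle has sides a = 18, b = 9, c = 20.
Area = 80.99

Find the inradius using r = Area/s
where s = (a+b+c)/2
s = (18 + 9 + 20)/2 = 47/2 = 23.5
r = Area/s = 80.99/23.5 ≈ 3.44638

r = 3.446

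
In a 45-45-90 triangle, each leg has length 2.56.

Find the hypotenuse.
In a 45-45-90 triangle the sides are in ratio 1 : 1 : √2, so hypotenuse = leg·√2.
Hypotenuse = 2.56·√2 ≈ 2.56·1.41421 ≈ 3.62039

Hypotenuse = 2.56√2 = 3.62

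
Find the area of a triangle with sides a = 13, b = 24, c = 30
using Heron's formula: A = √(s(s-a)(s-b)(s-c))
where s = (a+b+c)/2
s = (13 + 24 + 30)/2 = 67/2 = 33.5
s − a = 20.5, s − b = 9.5, s − c = 3.5
s(s−a)(s−b)(s−c) = 33.5·20.5·9.5·3.5 = 22834.4375
Area = √22834.4375 ≈ 151.111

s = 33.5, Area = 151.1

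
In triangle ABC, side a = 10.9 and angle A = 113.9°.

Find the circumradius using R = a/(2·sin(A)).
R = a/(2·sin(A)) = 10.9/(2·sin(113.9°))
sin(113.9°) ≈ 0.914254
R ≈ 10.9/(2·0.914254) = 10.9/1.82851 ≈ 5.96114

R = 5.961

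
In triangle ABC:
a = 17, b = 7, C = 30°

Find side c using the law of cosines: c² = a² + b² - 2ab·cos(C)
c² = 17² + 7² − 2·17·7·cos(30°)
cos(30°) ≈ 0.866025
c² ≈ 289 + 49 − 238·(0.866025) ≈ 338 − 206.114 ≈ 131.886
c ≈ √131.886 ≈ 11.4842

c = 11.48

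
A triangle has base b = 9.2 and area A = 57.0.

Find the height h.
A = ½·b·h  ⇒  h = 2A/b = 2·57.0/9.2 = 114/9.2 ≈ 12.3913

h = 12.39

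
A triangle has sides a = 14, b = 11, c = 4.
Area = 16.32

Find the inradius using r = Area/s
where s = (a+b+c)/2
s = (14 + 11 + 4)/2 = 29/2 = 14.5
r = Area/s = 16.32/14.5 ≈ 1.12552

r = 1.126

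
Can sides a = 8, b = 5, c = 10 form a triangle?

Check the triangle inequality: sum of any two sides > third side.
a + b vs c: 8 + 5 = 13 > 10  ✓
a + c vs b: 8 + 10 = 18 > 5  ✓
b + c vs a: 5 + 10 = 15 > 8  ✓

Yes, triangle inequality satisfied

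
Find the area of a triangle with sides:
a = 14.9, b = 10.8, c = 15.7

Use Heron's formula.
s = (14.9 + 10.8 + 15.7)/2 = 41.4/2 = 20.7
s − a = 5.8, s − b = 9.9, s − c = 5
s(s−a)(s−b)(s−c) = 20.7·5.8·9.9·5 ≈ 5942.97
Area = √5942.97 ≈ 77.0907

Area = 77.09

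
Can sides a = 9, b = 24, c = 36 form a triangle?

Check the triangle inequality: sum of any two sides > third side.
a + b vs c: 9 + 24 = 33 ≤ 36  ✗
a + c vs b: 9 + 36 = 45 > 24  ✓
b + c vs a: 24 + 36 = 60 > 9  ✓

No: 9 + 24 = 33 is not > 36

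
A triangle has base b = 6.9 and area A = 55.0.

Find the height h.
A = ½·b·h  ⇒  h = 2A/b = 2·55.0/6.9 = 110/6.9 ≈ 15.942

h = 15.94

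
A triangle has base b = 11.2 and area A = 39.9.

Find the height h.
A = ½·b·h  ⇒  h = 2A/b = 2·39.9/11.2 = 79.8/11.2 ≈ 7.125

h = 7.125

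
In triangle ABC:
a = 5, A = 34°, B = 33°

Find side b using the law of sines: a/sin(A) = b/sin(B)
a/sin(A) = b/sin(B)  ⇒  b = a·sin(B)/sin(A) = 5·sin(33°)/sin(34°)
sin(33°) ≈ 0.544639, sin(34°) ≈ 0.559193
b ≈ 5·0.544639/0.559193 ≈ 2.7232/0.559193 ≈ 4.86987

b = 4.87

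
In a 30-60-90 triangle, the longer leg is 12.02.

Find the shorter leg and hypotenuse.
In a 30-60-90 triangle the sides are in ratio 1 : √3 : 2, so short leg = long leg/√3 and hypotenuse = 2·(short leg).
Short leg = 12.02/√3 ≈ 12.02/1.73205 ≈ 6.93975
Hypotenuse = 2·6.93975 ≈ 13.8795

Short leg = 6.94, Hypotenuse = 13.88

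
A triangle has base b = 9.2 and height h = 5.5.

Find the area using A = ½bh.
A = ½·b·h = ½·9.2·5.5 = ½·50.6 = 25.3

Area = 25.3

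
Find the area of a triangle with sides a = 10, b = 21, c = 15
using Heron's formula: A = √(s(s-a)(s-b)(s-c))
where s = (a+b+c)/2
s = (10 + 21 + 15)/2 = 46/2 = 23
s − a = 13, s − b = 2, s − c = 8
s(s−a)(s−b)(s−c) = 23·13·2·8 = 4784
Area = √4784 ≈ 69.1665

s = 23.0, Area = 69.17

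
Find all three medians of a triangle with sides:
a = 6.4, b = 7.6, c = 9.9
Median formula: m_a = ½√(2b² + 2c² − a²) (and cyclically). a² = 40.96, b² = 57.76, c² = 98.01.
m_a = ½√(2·57.76 + 2·98.01 − 40.96) = ½√270.58 ≈ ½·16.4493 ≈ 8.22466
m_b = ½√(2·40.96 + 2·98.01 − 57.76) = ½√220.18 ≈ ½·14.8385 ≈ 7.41923
m_c = ½√(2·40.96 + 2·57.76 − 98.01) = ½√99.43 ≈ ½·9.97146 ≈ 4.98573

m_a = 8.225, m_b = 7.419, m_c = 4.986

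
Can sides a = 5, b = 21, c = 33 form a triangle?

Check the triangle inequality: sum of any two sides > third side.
a + b vs c: 5 + 21 = 26 ≤ 33  ✗
a + c vs b: 5 + 33 = 38 > 21  ✓
b + c vs a: 21 + 33 = 54 > 5  ✓

No: 5 + 21 = 26 is not > 33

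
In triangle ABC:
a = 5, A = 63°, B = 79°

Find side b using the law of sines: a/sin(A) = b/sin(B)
a/sin(A) = b/sin(B)  ⇒  b = a·sin(B)/sin(A) = 5·sin(79°)/sin(63°)
sin(79°) ≈ 0.981627, sin(63°) ≈ 0.891007
b ≈ 5·0.981627/0.891007 ≈ 4.90814/0.891007 ≈ 5.50853

b = 5.509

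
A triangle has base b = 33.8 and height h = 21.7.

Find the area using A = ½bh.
A = ½·b·h = ½·33.8·21.7 = ½·733.46 = 366.73

Area = 366.73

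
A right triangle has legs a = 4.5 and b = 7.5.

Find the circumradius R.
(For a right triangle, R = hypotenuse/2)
Hypotenuse c = √(a² + b²) = √(20.25 + 56.25) = √76.5 ≈ 8.74643
R = c/2 ≈ 8.74643/2 ≈ 4.37321

R = 4.373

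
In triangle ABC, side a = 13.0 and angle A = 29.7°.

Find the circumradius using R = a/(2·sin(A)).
R = a/(2·sin(A)) = 13.0/(2·sin(29.7°))
sin(29.7°) ≈ 0.495459
R ≈ 13.0/(2·0.495459) = 13.0/0.990917 ≈ 13.1192

R = 13.12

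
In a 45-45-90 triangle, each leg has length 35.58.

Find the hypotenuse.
In a 45-45-90 triangle the sides are in ratio 1 : 1 : √2, so hypotenuse = leg·√2.
Hypotenuse = 35.58·√2 ≈ 35.58·1.41421 ≈ 50.3177

Hypotenuse = 35.58√2 = 50.32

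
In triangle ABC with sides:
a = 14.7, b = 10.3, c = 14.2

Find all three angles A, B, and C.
Law of cosines for each angle (a² = 216.09, b² = 106.09, c² = 201.64):
cos(A) = (b² + c² − a²)/(2bc) = (106.09 + 201.64 − 216.09)/(2·10.3·14.2) = 91.64/292.52 ≈ 0.313278  ⇒  A ≈ 71.7431°
cos(B) = (a² + c² − b²)/(2ac) = (216.09 + 201.64 − 106.09)/(2·14.7·14.2) = 311.64/417.48 ≈ 0.746479  ⇒  B ≈ 41.7137°
cos(C) = (a² + b² − c²)/(2ab) = (216.09 + 106.09 − 201.64)/(2·14.7·10.3) = 120.54/302.82 ≈ 0.398058  ⇒  C ≈ 66.5432°
Check: A + B + C ≈ 180°

A = 71.74°, B = 41.71°, C = 66.54°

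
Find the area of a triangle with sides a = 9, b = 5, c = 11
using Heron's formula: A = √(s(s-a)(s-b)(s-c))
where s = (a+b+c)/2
s = (9 + 5 + 11)/2 = 25/2 = 12.5
s − a = 3.5, s − b = 7.5, s − c = 1.5
s(s−a)(s−b)(s−c) = 12.5·3.5·7.5·1.5 = 492.1875
Area = √492.1875 ≈ 22.1853

s = 12.5, Area = 22.19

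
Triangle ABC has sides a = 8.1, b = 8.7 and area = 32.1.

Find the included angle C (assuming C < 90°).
Area = ½·a·b·sin(C)  ⇒  sin(C) = 2·Area/(a·b) = 2·32.1/(8.1·8.7) = 64.2/70.47 ≈ 0.911026
C = arcsin(0.911026) ≈ 65.6475° (taking the acute solution since C < 90°)

C = 65.65°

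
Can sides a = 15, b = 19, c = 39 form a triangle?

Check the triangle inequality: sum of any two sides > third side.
a + b vs c: 15 + 19 = 34 ≤ 39  ✗
a + c vs b: 15 + 39 = 54 > 19  ✓
b + c vs a: 19 + 39 = 58 > 15  ✓

No: 15 + 19 = 34 is not > 39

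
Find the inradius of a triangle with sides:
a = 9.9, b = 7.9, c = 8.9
r = Area/s where s is the semi-perimeter.
s = (9.9 + 7.9 + 8.9)/2 = 26.7/2 = 13.35
Area = √(s(s−a)(s−b)(s−c)) = √(13.35·3.45·5.45·4.45) ≈ √1117.01 ≈ 33.4217
r ≈ 33.4217/13.35 ≈ 2.5035

r = 2.503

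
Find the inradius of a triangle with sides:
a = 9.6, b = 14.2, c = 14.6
r = Area/s where s is the semi-perimeter.
s = (9.6 + 14.2 + 14.6)/2 = 38.4/2 = 19.2
Area = √(s(s−a)(s−b)(s−c)) = √(19.2·9.6·5·4.6) ≈ √4239.36 ≈ 65.1104
r ≈ 65.1104/19.2 ≈ 3.39116

r = 3.391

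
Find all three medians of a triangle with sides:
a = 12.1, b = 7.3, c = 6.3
Median formula: m_a = ½√(2b² + 2c² − a²) (and cyclically). a² = 146.41, b² = 53.29, c² = 39.69.
m_a = ½√(2·53.29 + 2·39.69 − 146.41) = ½√39.55 ≈ ½·6.28888 ≈ 3.14444
m_b = ½√(2·146.41 + 2·39.69 − 53.29) = ½√318.91 ≈ ½·17.8581 ≈ 8.92903
m_c = ½√(2·146.41 + 2·53.29 − 39.69) = ½√359.71 ≈ ½·18.966 ≈ 9.48301

m_a = 3.144, m_b = 8.929, m_c = 9.483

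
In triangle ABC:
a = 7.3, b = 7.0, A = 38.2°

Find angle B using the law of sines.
a/sin(A) = b/sin(B)  ⇒  sin(B) = b·sin(A)/a = 7.0·sin(38.2°)/7.3
sin(38.2°) ≈ 0.618408
sin(B) ≈ 7.0·0.618408/7.3 ≈ 4.32886/7.3 ≈ 0.592994
B = arcsin(0.592994) ≈ 36.3698°
(Since b ≤ a we need B ≤ A, so the obtuse alternative 180° − 36.3698° ≈ 143.63° is rejected.)

B = 36.37°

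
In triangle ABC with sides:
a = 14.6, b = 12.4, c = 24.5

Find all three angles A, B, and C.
Law of cosines for each angle (a² = 213.16, b² = 153.76, c² = 600.25):
cos(A) = (b² + c² − a²)/(2bc) = (153.76 + 600.25 − 213.16)/(2·12.4·24.5) = 540.85/607.6 ≈ 0.890142  ⇒  A ≈ 27.109°
cos(B) = (a² + c² − b²)/(2ac) = (213.16 + 600.25 − 153.76)/(2·14.6·24.5) = 659.65/715.4 ≈ 0.922072  ⇒  B ≈ 22.7692°
cos(C) = (a² + b² − c²)/(2ab) = (213.16 + 153.76 − 600.25)/(2·14.6·12.4) = -233.33/362.08 ≈ -0.644416  ⇒  C ≈ 130.122°
Check: A + B + C ≈ 180°

A = 27.11°, B = 22.77°, C = 130.1°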